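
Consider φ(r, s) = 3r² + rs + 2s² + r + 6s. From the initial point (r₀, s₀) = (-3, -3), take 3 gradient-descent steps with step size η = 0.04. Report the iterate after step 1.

∇φ = (6r + s + 1, r + 4s + 6)
Step 1: at (-3, -3), ∇φ = (-20, -9) → (-3, -3) − 0.04·(-20, -9) = (-2.2, -2.64)

(-2.2, -2.64)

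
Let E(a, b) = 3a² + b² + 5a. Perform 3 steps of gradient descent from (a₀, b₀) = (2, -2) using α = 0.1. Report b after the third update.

∇E = (6a + 5, 2b)
(a₁, b₁) = (2, -2) − 0.1·(17, -4) = (0.3, -1.6)
(a₂, b₂) = (0.3, -1.6) − 0.1·(6.8, -3.2) = (-0.38, -1.28)
(a₃, b₃) = (-0.38, -1.28) − 0.1·(2.72, -2.56) = (-0.652, -1.024)
b = -1.024

-1.024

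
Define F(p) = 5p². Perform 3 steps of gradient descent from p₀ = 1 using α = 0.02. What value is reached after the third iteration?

F′(p) = 10p
Step 1: F′(1) = 10; p₁ = 1 − 0.02·10 = 0.8
Step 2: F′(0.8) = 8; p₂ = 0.8 − 0.02·8 = 0.64
Step 3: F′(0.64) = 6.4; p₃ = 0.64 − 0.02·6.4 = 0.512

0.512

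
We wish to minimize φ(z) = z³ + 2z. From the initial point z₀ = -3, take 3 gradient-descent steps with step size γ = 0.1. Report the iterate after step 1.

φ′(z) = 3z² + 2
z₁ = -3 − 0.1·29 = -5.9

-5.9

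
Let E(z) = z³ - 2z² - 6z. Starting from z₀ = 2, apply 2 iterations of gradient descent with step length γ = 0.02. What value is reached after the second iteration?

E′(z) = 3z² - 4z - 6
z₁ = 2 − 0.02·(-2) = 2.04
z₂ = 2.04 − 0.02·(-1.6752) = 2.073504

2.073504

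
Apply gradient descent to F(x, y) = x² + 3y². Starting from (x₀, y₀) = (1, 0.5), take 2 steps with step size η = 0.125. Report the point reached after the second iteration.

(0.5625, 0.03125)

∇F = (2x, 6y)
(x₁, y₁) = (1, 0.5) − 0.125·(2, 3) = (0.75, 0.125)
(x₂, y₂) = (0.75, 0.125) − 0.125·(1.5, 0.75) = (0.5625, 0.03125)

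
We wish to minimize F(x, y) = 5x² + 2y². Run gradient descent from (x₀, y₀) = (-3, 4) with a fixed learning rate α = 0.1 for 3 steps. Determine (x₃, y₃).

(0, 0.864)

∇F = (10x, 4y)
Step 1: at (-3, 4), ∇F = (-30, 16) → (-3, 4) − 0.1·(-30, 16) = (0, 2.4)
Step 2: at (0, 2.4), ∇F = (0, 9.6) → (0, 2.4) − 0.1·(0, 9.6) = (0, 1.44)
Step 3: at (0, 1.44), ∇F = (0, 5.76) → (0, 1.44) − 0.1·(0, 5.76) = (0, 0.864)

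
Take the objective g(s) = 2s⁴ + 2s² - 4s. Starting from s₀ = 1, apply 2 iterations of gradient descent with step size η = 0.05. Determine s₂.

0.5936

g′(s) = 8s³ + 4s - 4
s₁ = 1 − 0.05·8 = 0.6
s₂ = 0.6 − 0.05·0.128 = 0.5936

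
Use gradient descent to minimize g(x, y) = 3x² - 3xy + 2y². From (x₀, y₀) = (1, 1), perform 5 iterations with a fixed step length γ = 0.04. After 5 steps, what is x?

∇g = (6x - 3y, -3x + 4y)
Step 1: at (1, 1), ∇g = (3, 1) → (1, 1) − 0.04·(3, 1) = (0.88, 0.96)
Step 2: at (0.88, 0.96), ∇g = (2.4, 1.2) → (0.88, 0.96) − 0.04·(2.4, 1.2) = (0.784, 0.912)
Step 3: at (0.784, 0.912), ∇g = (1.968, 1.296) → (0.784, 0.912) − 0.04·(1.968, 1.296) = (0.70528, 0.86016)
Step 4: at (0.70528, 0.86016), ∇g = (1.6512, 1.3248) → (0.70528, 0.86016) − 0.04·(1.6512, 1.3248) = (0.639232, 0.807168)
Step 5: at (0.639232, 0.807168), ∇g = (1.413888, 1.310976) → (0.639232, 0.807168) − 0.04·(1.413888, 1.310976) = (0.58267648, 0.75472896)
x = 0.58267648

0.58267648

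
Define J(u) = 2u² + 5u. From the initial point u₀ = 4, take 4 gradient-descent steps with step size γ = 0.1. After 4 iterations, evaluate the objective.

-2.19911168

J′(u) = 4u + 5
Step 1: J′(4) = 21; u₁ = 4 − 0.1·21 = 1.9
Step 2: J′(1.9) = 12.6; u₂ = 1.9 − 0.1·12.6 = 0.64
Step 3: J′(0.64) = 7.56; u₃ = 0.64 − 0.1·7.56 = -0.116
Step 4: J′(-0.116) = 4.536; u₄ = -0.116 − 0.1·4.536 = -0.5696
J(-0.5696) = -2.19911168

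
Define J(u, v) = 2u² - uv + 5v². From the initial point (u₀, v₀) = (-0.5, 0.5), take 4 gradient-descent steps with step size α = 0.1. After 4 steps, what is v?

-0.00955

∇J = (4u - v, -u + 10v)
Step 1: at (-0.5, 0.5), ∇J = (-2.5, 5.5) → (-0.5, 0.5) − 0.1·(-2.5, 5.5) = (-0.25, -0.05)
Step 2: at (-0.25, -0.05), ∇J = (-0.95, -0.25) → (-0.25, -0.05) − 0.1·(-0.95, -0.25) = (-0.155, -0.025)
Step 3: at (-0.155, -0.025), ∇J = (-0.595, -0.095) → (-0.155, -0.025) − 0.1·(-0.595, -0.095) = (-0.0955, -0.0155)
Step 4: at (-0.0955, -0.0155), ∇J = (-0.3665, -0.0595) → (-0.0955, -0.0155) − 0.1·(-0.3665, -0.0595) = (-0.05885, -0.00955)
v = -0.00955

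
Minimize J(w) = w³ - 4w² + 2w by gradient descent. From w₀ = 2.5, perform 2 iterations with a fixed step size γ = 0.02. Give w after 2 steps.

J′(w) = 3w² - 8w + 2
w₁ = 2.5 − 0.02·0.75 = 2.485
w₂ = 2.485 − 0.02·0.645675 = 2.4720865

2.4720865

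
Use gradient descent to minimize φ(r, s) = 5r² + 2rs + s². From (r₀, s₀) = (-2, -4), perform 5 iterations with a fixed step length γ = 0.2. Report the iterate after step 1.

(3.6, -1.6)

∇φ = (10r + 2s, 2r + 2s)
Step 1: at (-2, -4), ∇φ = (-28, -12) → (-2, -4) − 0.2·(-28, -12) = (3.6, -1.6)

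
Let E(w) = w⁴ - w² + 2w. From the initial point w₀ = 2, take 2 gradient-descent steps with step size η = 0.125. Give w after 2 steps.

0.2421875

E′(w) = 4w³ - 2w + 2
w₁ = 2 − 0.125·30 = -1.75
w₂ = -1.75 − 0.125·(-15.9375) = 0.2421875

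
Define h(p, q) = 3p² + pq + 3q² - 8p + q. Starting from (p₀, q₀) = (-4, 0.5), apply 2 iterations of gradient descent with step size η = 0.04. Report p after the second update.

∇h = (6p + q - 8, p + 6q + 1)
Step 1: at (-4, 0.5), ∇h = (-31.5, 0) → (-4, 0.5) − 0.04·(-31.5, 0) = (-2.74, 0.5)
Step 2: at (-2.74, 0.5), ∇h = (-23.94, 1.26) → (-2.74, 0.5) − 0.04·(-23.94, 1.26) = (-1.7824, 0.4496)
p = -1.7824

-1.7824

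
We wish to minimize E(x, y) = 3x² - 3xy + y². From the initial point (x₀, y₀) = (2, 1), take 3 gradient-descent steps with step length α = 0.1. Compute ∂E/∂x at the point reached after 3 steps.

∇E = (6x - 3y, -3x + 2y)
Step 1: at (2, 1), ∇E = (9, -4) → (2, 1) − 0.1·(9, -4) = (1.1, 1.4)
Step 2: at (1.1, 1.4), ∇E = (2.4, -0.5) → (1.1, 1.4) − 0.1·(2.4, -0.5) = (0.86, 1.45)
Step 3: at (0.86, 1.45), ∇E = (0.81, 0.32) → (0.86, 1.45) − 0.1·(0.81, 0.32) = (0.779, 1.418)
∂E/∂x at (0.779, 1.418) = 0.42

0.42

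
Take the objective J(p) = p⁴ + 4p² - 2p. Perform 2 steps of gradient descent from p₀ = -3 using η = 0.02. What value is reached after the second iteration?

J′(p) = 4p³ + 8p - 2
p₁ = -3 − 0.02·(-134) = -0.32
p₂ = -0.32 − 0.02·(-4.691072) = -0.22617856

-0.22617856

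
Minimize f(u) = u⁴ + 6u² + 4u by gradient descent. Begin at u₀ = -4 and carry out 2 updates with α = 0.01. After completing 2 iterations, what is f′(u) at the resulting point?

-9.285888

f′(u) = 4u³ + 12u + 4
u₁ = -4 − 0.01·(-300) = -1
u₂ = -1 − 0.01·(-12) = -0.88
f′(u) at (-0.88) = -9.285888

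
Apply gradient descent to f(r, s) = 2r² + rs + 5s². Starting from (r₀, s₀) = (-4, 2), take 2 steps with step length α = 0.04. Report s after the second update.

∇f = (4r + s, r + 10s)
Step 1: at (-4, 2), ∇f = (-14, 16) → (-4, 2) − 0.04·(-14, 16) = (-3.44, 1.36)
Step 2: at (-3.44, 1.36), ∇f = (-12.4, 10.16) → (-3.44, 1.36) − 0.04·(-12.4, 10.16) = (-2.944, 0.9536)
s = 0.9536

0.9536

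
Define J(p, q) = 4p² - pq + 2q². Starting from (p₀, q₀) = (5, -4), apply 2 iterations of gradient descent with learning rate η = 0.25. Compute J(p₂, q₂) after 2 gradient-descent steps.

∇J = (8p - q, -p + 4q)
(p₁, q₁) = (5, -4) − 0.25·(44, -21) = (-6, 1.25)
(p₂, q₂) = (-6, 1.25) − 0.25·(-49.25, 11) = (6.3125, -1.5)
J(6.3125, -1.5) = 173.359375

173.359375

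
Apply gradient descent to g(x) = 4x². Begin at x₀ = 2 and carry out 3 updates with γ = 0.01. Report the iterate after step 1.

1.84

g′(x) = 8x
x₁ = 2 − 0.01·16 = 1.84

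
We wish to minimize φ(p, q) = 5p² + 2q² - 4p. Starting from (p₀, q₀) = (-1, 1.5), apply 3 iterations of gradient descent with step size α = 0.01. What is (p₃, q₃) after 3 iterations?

(-0.6206, 1.327104)

∇φ = (10p - 4, 4q)
Step 1: at (-1, 1.5), ∇φ = (-14, 6) → (-1, 1.5) − 0.01·(-14, 6) = (-0.86, 1.44)
Step 2: at (-0.86, 1.44), ∇φ = (-12.6, 5.76) → (-0.86, 1.44) − 0.01·(-12.6, 5.76) = (-0.734, 1.3824)
Step 3: at (-0.734, 1.3824), ∇φ = (-11.34, 5.5296) → (-0.734, 1.3824) − 0.01·(-11.34, 5.5296) = (-0.6206, 1.327104)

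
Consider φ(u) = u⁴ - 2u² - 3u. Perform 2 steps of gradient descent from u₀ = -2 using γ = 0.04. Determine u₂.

-0.82260992

φ′(u) = 4u³ - 4u - 3
Step 1: φ′(-2) = -27; u₁ = -2 − 0.04·(-27) = -0.92
Step 2: φ′(-0.92) = -2.434752; u₂ = -0.92 − 0.04·(-2.434752) = -0.82260992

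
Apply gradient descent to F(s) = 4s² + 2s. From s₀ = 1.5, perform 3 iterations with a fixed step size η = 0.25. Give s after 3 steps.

F′(s) = 8s + 2
s₁ = 1.5 − 0.25·14 = -2
s₂ = -2 − 0.25·(-14) = 1.5
s₃ = 1.5 − 0.25·14 = -2

-2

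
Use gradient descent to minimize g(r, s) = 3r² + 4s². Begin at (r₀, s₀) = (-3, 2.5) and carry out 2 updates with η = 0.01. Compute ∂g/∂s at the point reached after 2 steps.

∇g = (6r, 8s)
Step 1: at (-3, 2.5), ∇g = (-18, 20) → (-3, 2.5) − 0.01·(-18, 20) = (-2.82, 2.3)
Step 2: at (-2.82, 2.3), ∇g = (-16.92, 18.4) → (-2.82, 2.3) − 0.01·(-16.92, 18.4) = (-2.6508, 2.116)
∂g/∂s at (-2.6508, 2.116) = 16.928

16.928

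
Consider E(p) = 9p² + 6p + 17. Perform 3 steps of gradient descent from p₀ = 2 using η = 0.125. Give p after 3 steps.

E′(p) = 18p + 6
Step 1: E′(2) = 42; p₁ = 2 − 0.125·42 = -3.25
Step 2: E′(-3.25) = -52.5; p₂ = -3.25 − 0.125·(-52.5) = 3.3125
Step 3: E′(3.3125) = 65.625; p₃ = 3.3125 − 0.125·65.625 = -4.890625

-4.890625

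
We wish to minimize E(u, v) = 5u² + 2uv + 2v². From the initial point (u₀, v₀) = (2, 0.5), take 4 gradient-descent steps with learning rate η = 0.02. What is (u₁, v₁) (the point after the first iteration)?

(1.58, 0.38)

∇E = (10u + 2v, 2u + 4v)
Step 1: at (2, 0.5), ∇E = (21, 6) → (2, 0.5) − 0.02·(21, 6) = (1.58, 0.38)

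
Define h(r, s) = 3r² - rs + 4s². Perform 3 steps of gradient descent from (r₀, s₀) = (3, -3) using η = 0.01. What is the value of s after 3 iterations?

∇h = (6r - s, -r + 8s)
(r₁, s₁) = (3, -3) − 0.01·(21, -27) = (2.79, -2.73)
(r₂, s₂) = (2.79, -2.73) − 0.01·(19.47, -24.63) = (2.5953, -2.4837)
(r₃, s₃) = (2.5953, -2.4837) − 0.01·(18.0555, -22.4649) = (2.414745, -2.259051)
s = -2.259051

-2.259051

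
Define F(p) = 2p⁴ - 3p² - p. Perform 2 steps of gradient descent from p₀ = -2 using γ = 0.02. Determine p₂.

F′(p) = 8p³ - 6p - 1
p₁ = -2 − 0.02·(-53) = -0.94
p₂ = -0.94 − 0.02·(-2.004672) = -0.89990656

-0.89990656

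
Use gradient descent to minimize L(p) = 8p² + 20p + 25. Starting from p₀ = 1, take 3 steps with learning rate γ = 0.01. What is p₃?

L′(p) = 16p + 20
p₁ = 1 − 0.01·36 = 0.64
p₂ = 0.64 − 0.01·30.24 = 0.3376
p₃ = 0.3376 − 0.01·25.4016 = 0.083584

0.083584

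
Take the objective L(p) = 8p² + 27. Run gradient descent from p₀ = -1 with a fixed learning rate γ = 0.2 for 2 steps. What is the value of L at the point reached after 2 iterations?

214.4048

L′(p) = 16p
p₁ = -1 − 0.2·(-16) = 2.2
p₂ = 2.2 − 0.2·35.2 = -4.84
L(-4.84) = 214.4048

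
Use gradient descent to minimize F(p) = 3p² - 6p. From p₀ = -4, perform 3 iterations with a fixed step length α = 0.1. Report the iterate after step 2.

0.2

F′(p) = 6p - 6
Step 1: F′(-4) = -30; p₁ = -4 − 0.1·(-30) = -1
Step 2: F′(-1) = -12; p₂ = -1 − 0.1·(-12) = 0.2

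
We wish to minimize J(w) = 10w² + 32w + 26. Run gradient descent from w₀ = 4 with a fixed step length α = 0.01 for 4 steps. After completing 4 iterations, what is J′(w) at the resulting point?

45.8752

J′(w) = 20w + 32
w₁ = 4 − 0.01·112 = 2.88
w₂ = 2.88 − 0.01·89.6 = 1.984
w₃ = 1.984 − 0.01·71.68 = 1.2672
w₄ = 1.2672 − 0.01·57.344 = 0.69376
J′(w) at (0.69376) = 45.8752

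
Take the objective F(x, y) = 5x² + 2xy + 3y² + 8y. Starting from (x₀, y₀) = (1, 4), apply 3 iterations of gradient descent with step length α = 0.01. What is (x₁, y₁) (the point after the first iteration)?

∇F = (10x + 2y, 2x + 6y + 8)
(x₁, y₁) = (1, 4) − 0.01·(18, 34) = (0.82, 3.66)

(0.82, 3.66)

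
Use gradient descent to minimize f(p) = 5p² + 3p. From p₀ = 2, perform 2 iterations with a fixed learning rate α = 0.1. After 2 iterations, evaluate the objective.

-0.45

f′(p) = 10p + 3
p₁ = 2 − 0.1·23 = -0.3
p₂ = -0.3 − 0.1·0 = -0.3
f(-0.3) = -0.45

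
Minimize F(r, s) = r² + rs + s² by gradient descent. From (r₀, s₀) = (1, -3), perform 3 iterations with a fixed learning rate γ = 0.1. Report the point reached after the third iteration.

(1.115, -1.801)

∇F = (2r + s, r + 2s)
Step 1: at (1, -3), ∇F = (-1, -5) → (1, -3) − 0.1·(-1, -5) = (1.1, -2.5)
Step 2: at (1.1, -2.5), ∇F = (-0.3, -3.9) → (1.1, -2.5) − 0.1·(-0.3, -3.9) = (1.13, -2.11)
Step 3: at (1.13, -2.11), ∇F = (0.15, -3.09) → (1.13, -2.11) − 0.1·(0.15, -3.09) = (1.115, -1.801)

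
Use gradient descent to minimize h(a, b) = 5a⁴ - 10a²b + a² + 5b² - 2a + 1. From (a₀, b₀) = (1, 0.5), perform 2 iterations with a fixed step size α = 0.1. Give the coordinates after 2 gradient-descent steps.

∇h = (20a³ - 20ab + 2a - 2, -10a² + 10b)
(a₁, b₁) = (1, 0.5) − 0.1·(10, -5) = (0, 1)
(a₂, b₂) = (0, 1) − 0.1·(-2, 10) = (0.2, 0)

(0.2, 0)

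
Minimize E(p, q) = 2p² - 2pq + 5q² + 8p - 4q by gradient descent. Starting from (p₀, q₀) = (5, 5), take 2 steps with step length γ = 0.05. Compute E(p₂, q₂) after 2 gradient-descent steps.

∇E = (4p - 2q + 8, -2p + 10q - 4)
(p₁, q₁) = (5, 5) − 0.05·(18, 36) = (4.1, 3.2)
(p₂, q₂) = (4.1, 3.2) − 0.05·(18, 19.8) = (3.2, 2.21)
E(3.2, 2.21) = 47.5165

47.5165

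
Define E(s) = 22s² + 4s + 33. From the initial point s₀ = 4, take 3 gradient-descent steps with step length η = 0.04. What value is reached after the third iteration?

E′(s) = 44s + 4
s₁ = 4 − 0.04·180 = -3.2
s₂ = -3.2 − 0.04·(-136.8) = 2.272
s₃ = 2.272 − 0.04·103.968 = -1.88672

-1.88672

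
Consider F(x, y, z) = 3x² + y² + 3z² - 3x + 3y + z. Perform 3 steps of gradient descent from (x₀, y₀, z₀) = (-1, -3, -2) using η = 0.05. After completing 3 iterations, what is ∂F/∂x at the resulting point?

-3.087

∇F = (6x - 3, 2y + 3, 6z + 1)
(x₁, y₁, z₁) = (-1, -3, -2) − 0.05·(-9, -3, -11) = (-0.55, -2.85, -1.45)
(x₂, y₂, z₂) = (-0.55, -2.85, -1.45) − 0.05·(-6.3, -2.7, -7.7) = (-0.235, -2.715, -1.065)
(x₃, y₃, z₃) = (-0.235, -2.715, -1.065) − 0.05·(-4.41, -2.43, -5.39) = (-0.0145, -2.5935, -0.7955)
∂F/∂x at (-0.0145, -2.5935, -0.7955) = -3.087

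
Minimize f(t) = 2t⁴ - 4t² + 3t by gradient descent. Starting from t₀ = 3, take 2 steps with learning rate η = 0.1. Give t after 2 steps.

3563.7

f′(t) = 8t³ - 8t + 3
t₁ = 3 − 0.1·195 = -16.5
t₂ = -16.5 − 0.1·(-35802) = 3563.7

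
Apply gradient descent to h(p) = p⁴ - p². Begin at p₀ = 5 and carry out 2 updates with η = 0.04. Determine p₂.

h′(p) = 4p³ - 2p
p₁ = 5 − 0.04·490 = -14.6
p₂ = -14.6 − 0.04·(-12419.344) = 482.17376

482.17376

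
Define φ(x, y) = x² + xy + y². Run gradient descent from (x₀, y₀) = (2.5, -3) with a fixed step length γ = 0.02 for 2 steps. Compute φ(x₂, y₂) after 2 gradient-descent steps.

∇φ = (2x + y, x + 2y)
Step 1: at (2.5, -3), ∇φ = (2, -3.5) → (2.5, -3) − 0.02·(2, -3.5) = (2.46, -2.93)
Step 2: at (2.46, -2.93), ∇φ = (1.99, -3.4) → (2.46, -2.93) − 0.02·(1.99, -3.4) = (2.4202, -2.862)
φ(2.4202, -2.862) = 7.12179964

7.12179964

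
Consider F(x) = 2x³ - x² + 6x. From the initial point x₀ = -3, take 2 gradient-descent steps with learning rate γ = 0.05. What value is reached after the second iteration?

-19.137

F′(x) = 6x² - 2x + 6
x₁ = -3 − 0.05·66 = -6.3
x₂ = -6.3 − 0.05·256.74 = -19.137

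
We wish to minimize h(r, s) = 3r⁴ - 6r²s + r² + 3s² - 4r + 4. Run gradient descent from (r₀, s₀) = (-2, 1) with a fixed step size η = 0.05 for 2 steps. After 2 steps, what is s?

∇h = (12r³ - 12rs + 2r - 4, -6r² + 6s)
(r₁, s₁) = (-2, 1) − 0.05·(-80, -18) = (2, 1.9)
(r₂, s₂) = (2, 1.9) − 0.05·(50.4, -12.6) = (-0.52, 2.53)
s = 2.53

2.53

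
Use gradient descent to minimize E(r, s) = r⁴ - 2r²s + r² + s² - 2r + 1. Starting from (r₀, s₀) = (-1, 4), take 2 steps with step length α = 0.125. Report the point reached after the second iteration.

(-0.5, 3.4375)

∇E = (4r³ - 4rs + 2r - 2, -2r² + 2s)
(r₁, s₁) = (-1, 4) − 0.125·(8, 6) = (-2, 3.25)
(r₂, s₂) = (-2, 3.25) − 0.125·(-12, -1.5) = (-0.5, 3.4375)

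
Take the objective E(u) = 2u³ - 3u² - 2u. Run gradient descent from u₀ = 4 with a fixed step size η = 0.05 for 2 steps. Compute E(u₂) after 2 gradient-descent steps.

E′(u) = 6u² - 6u - 2
Step 1: E′(4) = 70; u₁ = 4 − 0.05·70 = 0.5
Step 2: E′(0.5) = -3.5; u₂ = 0.5 − 0.05·(-3.5) = 0.675
E(0.675) = -2.10178125

-2.10178125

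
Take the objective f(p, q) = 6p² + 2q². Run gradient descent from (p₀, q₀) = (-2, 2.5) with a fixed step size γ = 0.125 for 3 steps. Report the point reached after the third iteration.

(0.25, 0.3125)

∇f = (12p, 4q)
Step 1: at (-2, 2.5), ∇f = (-24, 10) → (-2, 2.5) − 0.125·(-24, 10) = (1, 1.25)
Step 2: at (1, 1.25), ∇f = (12, 5) → (1, 1.25) − 0.125·(12, 5) = (-0.5, 0.625)
Step 3: at (-0.5, 0.625), ∇f = (-6, 2.5) → (-0.5, 0.625) − 0.125·(-6, 2.5) = (0.25, 0.3125)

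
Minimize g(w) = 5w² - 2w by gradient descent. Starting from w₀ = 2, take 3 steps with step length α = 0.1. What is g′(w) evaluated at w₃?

g′(w) = 10w - 2
Step 1: g′(2) = 18; w₁ = 2 − 0.1·18 = 0.2
Step 2: g′(0.2) = 0; w₂ = 0.2 − 0.1·0 = 0.2
Step 3: g′(0.2) = 0; w₃ = 0.2 − 0.1·0 = 0.2
g′(w) at (0.2) = 0

0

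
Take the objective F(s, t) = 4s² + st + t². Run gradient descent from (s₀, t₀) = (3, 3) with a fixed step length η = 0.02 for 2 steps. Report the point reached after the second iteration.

(2.01, 2.658)

∇F = (8s + t, s + 2t)
(s₁, t₁) = (3, 3) − 0.02·(27, 9) = (2.46, 2.82)
(s₂, t₂) = (2.46, 2.82) − 0.02·(22.5, 8.1) = (2.01, 2.658)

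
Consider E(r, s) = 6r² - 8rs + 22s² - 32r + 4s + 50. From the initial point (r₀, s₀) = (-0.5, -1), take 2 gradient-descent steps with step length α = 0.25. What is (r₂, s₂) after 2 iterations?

(10, -67)

∇E = (12r - 8s - 32, -8r + 44s + 4)
(r₁, s₁) = (-0.5, -1) − 0.25·(-30, -36) = (7, 8)
(r₂, s₂) = (7, 8) − 0.25·(-12, 300) = (10, -67)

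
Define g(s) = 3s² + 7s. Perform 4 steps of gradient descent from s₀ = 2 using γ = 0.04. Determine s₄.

-0.11019776

g′(s) = 6s + 7
s₁ = 2 − 0.04·19 = 1.24
s₂ = 1.24 − 0.04·14.44 = 0.6624
s₃ = 0.6624 − 0.04·10.9744 = 0.223424
s₄ = 0.223424 − 0.04·8.340544 = -0.11019776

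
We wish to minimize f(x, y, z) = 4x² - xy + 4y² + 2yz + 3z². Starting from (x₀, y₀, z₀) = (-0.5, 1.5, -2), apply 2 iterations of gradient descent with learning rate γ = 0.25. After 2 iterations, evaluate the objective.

∇f = (8x - y, -x + 8y + 2z, 2y + 6z)
(x₁, y₁, z₁) = (-0.5, 1.5, -2) − 0.25·(-5.5, 8.5, -9) = (0.875, -0.625, 0.25)
(x₂, y₂, z₂) = (0.875, -0.625, 0.25) − 0.25·(7.625, -5.375, 0.25) = (-1.03125, 0.71875, 0.1875)
f(-1.03125, 0.71875, 0.1875) = 7.4365234375

7.4365234375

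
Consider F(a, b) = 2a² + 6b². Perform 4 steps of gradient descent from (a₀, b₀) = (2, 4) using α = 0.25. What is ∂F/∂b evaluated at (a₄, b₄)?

∇F = (4a, 12b)
(a₁, b₁) = (2, 4) − 0.25·(8, 48) = (0, -8)
(a₂, b₂) = (0, -8) − 0.25·(0, -96) = (0, 16)
(a₃, b₃) = (0, 16) − 0.25·(0, 192) = (0, -32)
(a₄, b₄) = (0, -32) − 0.25·(0, -384) = (0, 64)
∂F/∂b at (0, 64) = 768

768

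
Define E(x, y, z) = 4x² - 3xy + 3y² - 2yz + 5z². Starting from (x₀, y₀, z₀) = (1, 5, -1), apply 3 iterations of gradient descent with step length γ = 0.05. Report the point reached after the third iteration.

(1.208625, 2.118125, 0.44625)

∇E = (8x - 3y, -3x + 6y - 2z, -2y + 10z)
Step 1: at (1, 5, -1), ∇E = (-7, 29, -20) → (1, 5, -1) − 0.05·(-7, 29, -20) = (1.35, 3.55, 0)
Step 2: at (1.35, 3.55, 0), ∇E = (0.15, 17.25, -7.1) → (1.35, 3.55, 0) − 0.05·(0.15, 17.25, -7.1) = (1.3425, 2.6875, 0.355)
Step 3: at (1.3425, 2.6875, 0.355), ∇E = (2.6775, 11.3875, -1.825) → (1.3425, 2.6875, 0.355) − 0.05·(2.6775, 11.3875, -1.825) = (1.208625, 2.118125, 0.44625)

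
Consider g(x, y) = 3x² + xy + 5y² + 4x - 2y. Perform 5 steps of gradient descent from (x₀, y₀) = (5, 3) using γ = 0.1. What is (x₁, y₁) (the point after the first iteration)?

(1.3, -0.3)

∇g = (6x + y + 4, x + 10y - 2)
(x₁, y₁) = (5, 3) − 0.1·(37, 33) = (1.3, -0.3)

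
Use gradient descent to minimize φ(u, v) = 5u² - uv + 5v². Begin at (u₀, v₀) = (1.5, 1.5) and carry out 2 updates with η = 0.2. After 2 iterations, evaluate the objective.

8.2944

∇φ = (10u - v, -u + 10v)
(u₁, v₁) = (1.5, 1.5) − 0.2·(13.5, 13.5) = (-1.2, -1.2)
(u₂, v₂) = (-1.2, -1.2) − 0.2·(-10.8, -10.8) = (0.96, 0.96)
φ(0.96, 0.96) = 8.2944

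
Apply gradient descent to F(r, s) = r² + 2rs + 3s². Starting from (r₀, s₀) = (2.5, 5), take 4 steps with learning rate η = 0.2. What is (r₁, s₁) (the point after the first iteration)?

∇F = (2r + 2s, 2r + 6s)
(r₁, s₁) = (2.5, 5) − 0.2·(15, 35) = (-0.5, -2)

(-0.5, -2)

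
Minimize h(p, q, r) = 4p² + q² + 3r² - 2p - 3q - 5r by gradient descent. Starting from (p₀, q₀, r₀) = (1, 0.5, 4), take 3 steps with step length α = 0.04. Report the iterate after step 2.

(0.5968, 0.6536, 2.6624)

∇h = (8p - 2, 2q - 3, 6r - 5)
Step 1: at (1, 0.5, 4), ∇h = (6, -2, 19) → (1, 0.5, 4) − 0.04·(6, -2, 19) = (0.76, 0.58, 3.24)
Step 2: at (0.76, 0.58, 3.24), ∇h = (4.08, -1.84, 14.44) → (0.76, 0.58, 3.24) − 0.04·(4.08, -1.84, 14.44) = (0.5968, 0.6536, 2.6624)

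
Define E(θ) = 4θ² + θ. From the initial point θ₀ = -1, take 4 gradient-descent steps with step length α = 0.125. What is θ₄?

-0.125

E′(θ) = 8θ + 1
θ₁ = -1 − 0.125·(-7) = -0.125
θ₂ = -0.125 − 0.125·0 = -0.125
θ₃ = -0.125 − 0.125·0 = -0.125
θ₄ = -0.125 − 0.125·0 = -0.125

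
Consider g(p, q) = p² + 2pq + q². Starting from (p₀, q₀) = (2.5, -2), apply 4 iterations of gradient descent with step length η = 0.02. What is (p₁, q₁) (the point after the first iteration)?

(2.48, -2.02)

∇g = (2p + 2q, 2p + 2q)
(p₁, q₁) = (2.5, -2) − 0.02·(1, 1) = (2.48, -2.02)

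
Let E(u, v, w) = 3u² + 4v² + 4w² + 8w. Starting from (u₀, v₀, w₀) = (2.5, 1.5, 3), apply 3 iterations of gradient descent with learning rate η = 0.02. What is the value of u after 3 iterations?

∇E = (6u, 8v, 8w + 8)
(u₁, v₁, w₁) = (2.5, 1.5, 3) − 0.02·(15, 12, 32) = (2.2, 1.26, 2.36)
(u₂, v₂, w₂) = (2.2, 1.26, 2.36) − 0.02·(13.2, 10.08, 26.88) = (1.936, 1.0584, 1.8224)
(u₃, v₃, w₃) = (1.936, 1.0584, 1.8224) − 0.02·(11.616, 8.4672, 22.5792) = (1.70368, 0.889056, 1.370816)
u = 1.70368

1.70368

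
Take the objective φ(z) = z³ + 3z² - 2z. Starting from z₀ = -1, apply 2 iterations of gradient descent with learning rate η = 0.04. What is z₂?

-0.6048

φ′(z) = 3z² + 6z - 2
z₁ = -1 − 0.04·(-5) = -0.8
z₂ = -0.8 − 0.04·(-4.88) = -0.6048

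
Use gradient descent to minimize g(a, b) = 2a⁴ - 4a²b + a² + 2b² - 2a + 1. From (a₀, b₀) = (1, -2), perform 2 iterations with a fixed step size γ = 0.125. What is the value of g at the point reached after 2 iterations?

6846.2578125

∇g = (8a³ - 8ab + 2a - 2, -4a² + 4b)
Step 1: at (1, -2), ∇g = (24, -12) → (1, -2) − 0.125·(24, -12) = (-2, -0.5)
Step 2: at (-2, -0.5), ∇g = (-78, -18) → (-2, -0.5) − 0.125·(-78, -18) = (7.75, 1.75)
g(7.75, 1.75) = 6846.2578125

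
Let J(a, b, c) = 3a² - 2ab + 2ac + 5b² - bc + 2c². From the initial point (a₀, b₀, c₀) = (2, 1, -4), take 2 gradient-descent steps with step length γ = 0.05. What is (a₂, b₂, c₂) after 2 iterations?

∇J = (6a - 2b + 2c, -2a + 10b - c, 2a - b + 4c)
(a₁, b₁, c₁) = (2, 1, -4) − 0.05·(2, 10, -13) = (1.9, 0.5, -3.35)
(a₂, b₂, c₂) = (1.9, 0.5, -3.35) − 0.05·(3.7, 4.55, -10.1) = (1.715, 0.2725, -2.845)

(1.715, 0.2725, -2.845)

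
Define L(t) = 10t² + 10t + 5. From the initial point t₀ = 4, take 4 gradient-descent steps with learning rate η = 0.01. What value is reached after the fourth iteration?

1.3432

L′(t) = 20t + 10
Step 1: L′(4) = 90; t₁ = 4 − 0.01·90 = 3.1
Step 2: L′(3.1) = 72; t₂ = 3.1 − 0.01·72 = 2.38
Step 3: L′(2.38) = 57.6; t₃ = 2.38 − 0.01·57.6 = 1.804
Step 4: L′(1.804) = 46.08; t₄ = 1.804 − 0.01·46.08 = 1.3432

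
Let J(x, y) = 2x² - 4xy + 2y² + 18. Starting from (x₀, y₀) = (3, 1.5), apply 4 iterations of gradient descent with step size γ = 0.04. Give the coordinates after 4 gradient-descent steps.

∇J = (4x - 4y, -4x + 4y)
Step 1: at (3, 1.5), ∇J = (6, -6) → (3, 1.5) − 0.04·(6, -6) = (2.76, 1.74)
Step 2: at (2.76, 1.74), ∇J = (4.08, -4.08) → (2.76, 1.74) − 0.04·(4.08, -4.08) = (2.5968, 1.9032)
Step 3: at (2.5968, 1.9032), ∇J = (2.7744, -2.7744) → (2.5968, 1.9032) − 0.04·(2.7744, -2.7744) = (2.485824, 2.014176)
Step 4: at (2.485824, 2.014176), ∇J = (1.886592, -1.886592) → (2.485824, 2.014176) − 0.04·(1.886592, -1.886592) = (2.41036032, 2.08963968)

(2.41036032, 2.08963968)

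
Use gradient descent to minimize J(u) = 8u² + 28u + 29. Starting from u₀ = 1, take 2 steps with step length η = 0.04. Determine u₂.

J′(u) = 16u + 28
u₁ = 1 − 0.04·44 = -0.76
u₂ = -0.76 − 0.04·15.84 = -1.3936

-1.3936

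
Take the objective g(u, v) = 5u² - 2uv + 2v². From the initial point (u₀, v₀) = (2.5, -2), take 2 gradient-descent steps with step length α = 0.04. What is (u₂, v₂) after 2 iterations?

(0.6856, -1.136)

∇g = (10u - 2v, -2u + 4v)
(u₁, v₁) = (2.5, -2) − 0.04·(29, -13) = (1.34, -1.48)
(u₂, v₂) = (1.34, -1.48) − 0.04·(16.36, -8.6) = (0.6856, -1.136)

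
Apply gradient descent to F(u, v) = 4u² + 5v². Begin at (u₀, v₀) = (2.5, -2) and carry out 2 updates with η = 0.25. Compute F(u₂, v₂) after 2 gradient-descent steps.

∇F = (8u, 10v)
(u₁, v₁) = (2.5, -2) − 0.25·(20, -20) = (-2.5, 3)
(u₂, v₂) = (-2.5, 3) − 0.25·(-20, 30) = (2.5, -4.5)
F(2.5, -4.5) = 126.25

126.25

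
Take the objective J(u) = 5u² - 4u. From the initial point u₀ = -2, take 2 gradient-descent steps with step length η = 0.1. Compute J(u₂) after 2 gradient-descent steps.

-0.8

J′(u) = 10u - 4
Step 1: J′(-2) = -24; u₁ = -2 − 0.1·(-24) = 0.4
Step 2: J′(0.4) = 0; u₂ = 0.4 − 0.1·0 = 0.4
J(0.4) = -0.8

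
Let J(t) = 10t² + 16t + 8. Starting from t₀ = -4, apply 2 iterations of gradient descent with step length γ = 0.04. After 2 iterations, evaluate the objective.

J′(t) = 20t + 16
t₁ = -4 − 0.04·(-64) = -1.44
t₂ = -1.44 − 0.04·(-12.8) = -0.928
J(-0.928) = 1.76384

1.76384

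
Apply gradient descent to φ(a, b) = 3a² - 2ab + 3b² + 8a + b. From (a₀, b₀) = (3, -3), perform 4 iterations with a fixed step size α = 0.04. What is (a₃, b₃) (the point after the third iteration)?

(0.185152, -1.101568)

∇φ = (6a - 2b + 8, -2a + 6b + 1)
(a₁, b₁) = (3, -3) − 0.04·(32, -23) = (1.72, -2.08)
(a₂, b₂) = (1.72, -2.08) − 0.04·(22.48, -14.92) = (0.8208, -1.4832)
(a₃, b₃) = (0.8208, -1.4832) − 0.04·(15.8912, -9.5408) = (0.185152, -1.101568)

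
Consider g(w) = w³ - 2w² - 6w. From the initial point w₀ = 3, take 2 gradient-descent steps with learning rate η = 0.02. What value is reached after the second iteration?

2.688456

g′(w) = 3w² - 4w - 6
Step 1: g′(3) = 9; w₁ = 3 − 0.02·9 = 2.82
Step 2: g′(2.82) = 6.5772; w₂ = 2.82 − 0.02·6.5772 = 2.688456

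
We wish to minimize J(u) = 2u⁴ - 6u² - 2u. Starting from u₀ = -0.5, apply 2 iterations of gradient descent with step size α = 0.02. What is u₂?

-0.62630144

J′(u) = 8u³ - 12u - 2
Step 1: J′(-0.5) = 3; u₁ = -0.5 − 0.02·3 = -0.56
Step 2: J′(-0.56) = 3.315072; u₂ = -0.56 − 0.02·3.315072 = -0.62630144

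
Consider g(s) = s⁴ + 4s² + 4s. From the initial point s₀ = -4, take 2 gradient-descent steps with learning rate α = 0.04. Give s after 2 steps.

-58.94532096

g′(s) = 4s³ + 8s + 4
s₁ = -4 − 0.04·(-284) = 7.36
s₂ = 7.36 − 0.04·1657.633024 = -58.94532096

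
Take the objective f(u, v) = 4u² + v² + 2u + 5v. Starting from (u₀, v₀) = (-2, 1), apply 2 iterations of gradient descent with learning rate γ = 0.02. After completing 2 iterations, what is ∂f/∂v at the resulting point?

6.4512

∇f = (8u + 2, 2v + 5)
(u₁, v₁) = (-2, 1) − 0.02·(-14, 7) = (-1.72, 0.86)
(u₂, v₂) = (-1.72, 0.86) − 0.02·(-11.76, 6.72) = (-1.4848, 0.7256)
∂f/∂v at (-1.4848, 0.7256) = 6.4512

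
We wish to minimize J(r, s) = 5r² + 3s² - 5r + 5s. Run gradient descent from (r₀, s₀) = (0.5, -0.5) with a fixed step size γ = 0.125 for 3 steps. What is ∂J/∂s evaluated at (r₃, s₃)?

0.03125

∇J = (10r - 5, 6s + 5)
(r₁, s₁) = (0.5, -0.5) − 0.125·(0, 2) = (0.5, -0.75)
(r₂, s₂) = (0.5, -0.75) − 0.125·(0, 0.5) = (0.5, -0.8125)
(r₃, s₃) = (0.5, -0.8125) − 0.125·(0, 0.125) = (0.5, -0.828125)
∂J/∂s at (0.5, -0.828125) = 0.03125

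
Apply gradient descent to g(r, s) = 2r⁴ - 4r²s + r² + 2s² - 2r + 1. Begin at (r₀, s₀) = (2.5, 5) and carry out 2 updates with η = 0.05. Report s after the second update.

4.442

∇g = (8r³ - 8rs + 2r - 2, -4r² + 4s)
Step 1: at (2.5, 5), ∇g = (28, -5) → (2.5, 5) − 0.05·(28, -5) = (1.1, 5.25)
Step 2: at (1.1, 5.25), ∇g = (-35.352, 16.16) → (1.1, 5.25) − 0.05·(-35.352, 16.16) = (2.8676, 4.442)
s = 4.442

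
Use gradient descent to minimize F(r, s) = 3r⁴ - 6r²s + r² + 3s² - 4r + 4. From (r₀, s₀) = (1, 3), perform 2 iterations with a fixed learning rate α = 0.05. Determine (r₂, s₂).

∇F = (12r³ - 12rs + 2r - 4, -6r² + 6s)
(r₁, s₁) = (1, 3) − 0.05·(-26, 12) = (2.3, 2.4)
(r₂, s₂) = (2.3, 2.4) − 0.05·(80.364, -17.34) = (-1.7182, 3.267)

(-1.7182, 3.267)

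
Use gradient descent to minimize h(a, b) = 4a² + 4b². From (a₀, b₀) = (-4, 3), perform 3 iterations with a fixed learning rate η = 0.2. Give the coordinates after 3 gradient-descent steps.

∇h = (8a, 8b)
(a₁, b₁) = (-4, 3) − 0.2·(-32, 24) = (2.4, -1.8)
(a₂, b₂) = (2.4, -1.8) − 0.2·(19.2, -14.4) = (-1.44, 1.08)
(a₃, b₃) = (-1.44, 1.08) − 0.2·(-11.52, 8.64) = (0.864, -0.648)

(0.864, -0.648)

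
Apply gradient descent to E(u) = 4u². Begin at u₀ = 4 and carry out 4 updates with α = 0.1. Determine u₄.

0.0064

E′(u) = 8u
u₁ = 4 − 0.1·32 = 0.8
u₂ = 0.8 − 0.1·6.4 = 0.16
u₃ = 0.16 − 0.1·1.28 = 0.032
u₄ = 0.032 − 0.1·0.256 = 0.0064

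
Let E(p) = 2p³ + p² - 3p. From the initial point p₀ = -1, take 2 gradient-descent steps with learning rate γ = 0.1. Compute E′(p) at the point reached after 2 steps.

4.621816

E′(p) = 6p² + 2p - 3
p₁ = -1 − 0.1·1 = -1.1
p₂ = -1.1 − 0.1·2.06 = -1.306
E′(p) at (-1.306) = 4.621816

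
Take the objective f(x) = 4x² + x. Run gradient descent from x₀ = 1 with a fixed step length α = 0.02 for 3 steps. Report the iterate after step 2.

0.6688

f′(x) = 8x + 1
Step 1: f′(1) = 9; x₁ = 1 − 0.02·9 = 0.82
Step 2: f′(0.82) = 7.56; x₂ = 0.82 − 0.02·7.56 = 0.6688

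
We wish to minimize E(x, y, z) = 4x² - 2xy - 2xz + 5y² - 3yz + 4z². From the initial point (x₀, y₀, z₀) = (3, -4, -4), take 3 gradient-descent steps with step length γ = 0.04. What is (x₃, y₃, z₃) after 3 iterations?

(0.019136, -1.322112, -1.686912)

∇E = (8x - 2y - 2z, -2x + 10y - 3z, -2x - 3y + 8z)
Step 1: at (3, -4, -4), ∇E = (40, -34, -26) → (3, -4, -4) − 0.04·(40, -34, -26) = (1.4, -2.64, -2.96)
Step 2: at (1.4, -2.64, -2.96), ∇E = (22.4, -20.32, -18.56) → (1.4, -2.64, -2.96) − 0.04·(22.4, -20.32, -18.56) = (0.504, -1.8272, -2.2176)
Step 3: at (0.504, -1.8272, -2.2176), ∇E = (12.1216, -12.6272, -13.2672) → (0.504, -1.8272, -2.2176) − 0.04·(12.1216, -12.6272, -13.2672) = (0.019136, -1.322112, -1.686912)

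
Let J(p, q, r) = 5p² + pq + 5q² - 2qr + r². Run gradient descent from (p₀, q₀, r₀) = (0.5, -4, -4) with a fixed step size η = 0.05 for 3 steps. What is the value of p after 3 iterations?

∇J = (10p + q, p + 10q - 2r, -2q + 2r)
Step 1: at (0.5, -4, -4), ∇J = (1, -31.5, 0) → (0.5, -4, -4) − 0.05·(1, -31.5, 0) = (0.45, -2.425, -4)
Step 2: at (0.45, -2.425, -4), ∇J = (2.075, -15.8, -3.15) → (0.45, -2.425, -4) − 0.05·(2.075, -15.8, -3.15) = (0.34625, -1.635, -3.8425)
Step 3: at (0.34625, -1.635, -3.8425), ∇J = (1.8275, -8.31875, -4.415) → (0.34625, -1.635, -3.8425) − 0.05·(1.8275, -8.31875, -4.415) = (0.254875, -1.2190625, -3.62175)
p = 0.254875

0.254875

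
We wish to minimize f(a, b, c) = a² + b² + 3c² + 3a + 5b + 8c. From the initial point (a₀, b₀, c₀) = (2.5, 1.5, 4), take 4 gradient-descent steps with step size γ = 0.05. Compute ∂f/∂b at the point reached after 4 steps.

∇f = (2a + 3, 2b + 5, 6c + 8)
Step 1: at (2.5, 1.5, 4), ∇f = (8, 8, 32) → (2.5, 1.5, 4) − 0.05·(8, 8, 32) = (2.1, 1.1, 2.4)
Step 2: at (2.1, 1.1, 2.4), ∇f = (7.2, 7.2, 22.4) → (2.1, 1.1, 2.4) − 0.05·(7.2, 7.2, 22.4) = (1.74, 0.74, 1.28)
Step 3: at (1.74, 0.74, 1.28), ∇f = (6.48, 6.48, 15.68) → (1.74, 0.74, 1.28) − 0.05·(6.48, 6.48, 15.68) = (1.416, 0.416, 0.496)
Step 4: at (1.416, 0.416, 0.496), ∇f = (5.832, 5.832, 10.976) → (1.416, 0.416, 0.496) − 0.05·(5.832, 5.832, 10.976) = (1.1244, 0.1244, -0.0528)
∂f/∂b at (1.1244, 0.1244, -0.0528) = 5.2488

5.2488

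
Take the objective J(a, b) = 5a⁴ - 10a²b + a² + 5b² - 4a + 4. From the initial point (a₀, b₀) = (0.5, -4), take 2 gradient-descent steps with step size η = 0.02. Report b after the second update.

∇J = (20a³ - 20ab + 2a - 4, -10a² + 10b)
(a₁, b₁) = (0.5, -4) − 0.02·(39.5, -42.5) = (-0.29, -3.15)
(a₂, b₂) = (-0.29, -3.15) − 0.02·(-23.33778, -32.341) = (0.1767556, -2.50318)
b = -2.50318

-2.50318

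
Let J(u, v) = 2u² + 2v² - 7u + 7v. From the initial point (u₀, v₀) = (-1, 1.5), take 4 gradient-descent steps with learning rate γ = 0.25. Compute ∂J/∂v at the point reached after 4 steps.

∇J = (4u - 7, 4v + 7)
(u₁, v₁) = (-1, 1.5) − 0.25·(-11, 13) = (1.75, -1.75)
(u₂, v₂) = (1.75, -1.75) − 0.25·(0, 0) = (1.75, -1.75)
(u₃, v₃) = (1.75, -1.75) − 0.25·(0, 0) = (1.75, -1.75)
(u₄, v₄) = (1.75, -1.75) − 0.25·(0, 0) = (1.75, -1.75)
∂J/∂v at (1.75, -1.75) = 0

0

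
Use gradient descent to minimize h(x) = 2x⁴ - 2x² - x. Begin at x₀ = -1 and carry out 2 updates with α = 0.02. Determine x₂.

h′(x) = 8x³ - 4x - 1
x₁ = -1 − 0.02·(-5) = -0.9
x₂ = -0.9 − 0.02·(-3.232) = -0.83536

-0.83536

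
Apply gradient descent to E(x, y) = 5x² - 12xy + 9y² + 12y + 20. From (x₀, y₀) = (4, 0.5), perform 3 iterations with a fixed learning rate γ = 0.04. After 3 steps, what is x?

∇E = (10x - 12y, -12x + 18y + 12)
Step 1: at (4, 0.5), ∇E = (34, -27) → (4, 0.5) − 0.04·(34, -27) = (2.64, 1.58)
Step 2: at (2.64, 1.58), ∇E = (7.44, 8.76) → (2.64, 1.58) − 0.04·(7.44, 8.76) = (2.3424, 1.2296)
Step 3: at (2.3424, 1.2296), ∇E = (8.6688, 6.024) → (2.3424, 1.2296) − 0.04·(8.6688, 6.024) = (1.995648, 0.98864)
x = 1.995648

1.995648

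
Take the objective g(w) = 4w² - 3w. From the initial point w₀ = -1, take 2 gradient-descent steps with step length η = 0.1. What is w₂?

g′(w) = 8w - 3
Step 1: g′(-1) = -11; w₁ = -1 − 0.1·(-11) = 0.1
Step 2: g′(0.1) = -2.2; w₂ = 0.1 − 0.1·(-2.2) = 0.32

0.32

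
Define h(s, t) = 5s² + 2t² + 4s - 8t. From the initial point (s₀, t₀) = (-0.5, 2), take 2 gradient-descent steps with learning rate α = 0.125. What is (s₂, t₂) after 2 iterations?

∇h = (10s + 4, 4t - 8)
(s₁, t₁) = (-0.5, 2) − 0.125·(-1, 0) = (-0.375, 2)
(s₂, t₂) = (-0.375, 2) − 0.125·(0.25, 0) = (-0.40625, 2)

(-0.40625, 2)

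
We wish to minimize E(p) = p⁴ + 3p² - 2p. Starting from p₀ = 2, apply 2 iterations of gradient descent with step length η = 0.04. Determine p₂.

E′(p) = 4p³ + 6p - 2
p₁ = 2 − 0.04·42 = 0.32
p₂ = 0.32 − 0.04·0.051072 = 0.31795712

0.31795712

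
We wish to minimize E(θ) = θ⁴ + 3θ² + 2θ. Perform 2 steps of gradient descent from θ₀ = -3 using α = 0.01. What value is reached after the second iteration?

E′(θ) = 4θ³ + 6θ + 2
θ₁ = -3 − 0.01·(-124) = -1.76
θ₂ = -1.76 − 0.01·(-30.367104) = -1.45632896

-1.45632896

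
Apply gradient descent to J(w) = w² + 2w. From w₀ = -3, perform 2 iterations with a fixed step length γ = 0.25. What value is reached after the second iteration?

-1.5

J′(w) = 2w + 2
Step 1: J′(-3) = -4; w₁ = -3 − 0.25·(-4) = -2
Step 2: J′(-2) = -2; w₂ = -2 − 0.25·(-2) = -1.5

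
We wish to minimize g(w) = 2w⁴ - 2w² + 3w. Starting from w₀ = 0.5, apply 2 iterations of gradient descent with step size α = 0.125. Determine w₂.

g′(w) = 8w³ - 4w + 3
Step 1: g′(0.5) = 2; w₁ = 0.5 − 0.125·2 = 0.25
Step 2: g′(0.25) = 2.125; w₂ = 0.25 − 0.125·2.125 = -0.015625

-0.015625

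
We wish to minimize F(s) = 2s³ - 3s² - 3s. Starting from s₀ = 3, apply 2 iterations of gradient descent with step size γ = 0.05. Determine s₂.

F′(s) = 6s² - 6s - 3
Step 1: F′(3) = 33; s₁ = 3 − 0.05·33 = 1.35
Step 2: F′(1.35) = -0.165; s₂ = 1.35 − 0.05·(-0.165) = 1.35825

1.35825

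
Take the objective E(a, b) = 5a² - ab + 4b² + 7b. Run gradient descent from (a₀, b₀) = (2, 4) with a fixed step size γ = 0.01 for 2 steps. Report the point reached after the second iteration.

(1.6923, 3.288)

∇E = (10a - b, -a + 8b + 7)
Step 1: at (2, 4), ∇E = (16, 37) → (2, 4) − 0.01·(16, 37) = (1.84, 3.63)
Step 2: at (1.84, 3.63), ∇E = (14.77, 34.2) → (1.84, 3.63) − 0.01·(14.77, 34.2) = (1.6923, 3.288)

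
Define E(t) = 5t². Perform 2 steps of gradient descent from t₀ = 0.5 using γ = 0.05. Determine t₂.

0.125

E′(t) = 10t
t₁ = 0.5 − 0.05·5 = 0.25
t₂ = 0.25 − 0.05·2.5 = 0.125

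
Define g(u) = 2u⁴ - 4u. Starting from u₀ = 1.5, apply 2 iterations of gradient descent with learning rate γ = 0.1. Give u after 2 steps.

g′(u) = 8u³ - 4
u₁ = 1.5 − 0.1·23 = -0.8
u₂ = -0.8 − 0.1·(-8.096) = 0.0096

0.0096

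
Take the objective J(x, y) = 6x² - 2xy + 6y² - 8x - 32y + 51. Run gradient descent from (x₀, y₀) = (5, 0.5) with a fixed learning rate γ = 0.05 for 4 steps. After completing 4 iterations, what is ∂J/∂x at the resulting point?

0.8211

∇J = (12x - 2y - 8, -2x + 12y - 32)
(x₁, y₁) = (5, 0.5) − 0.05·(51, -36) = (2.45, 2.3)
(x₂, y₂) = (2.45, 2.3) − 0.05·(16.8, -9.3) = (1.61, 2.765)
(x₃, y₃) = (1.61, 2.765) − 0.05·(5.79, -2.04) = (1.3205, 2.867)
(x₄, y₄) = (1.3205, 2.867) − 0.05·(2.112, -0.237) = (1.2149, 2.87885)
∂J/∂x at (1.2149, 2.87885) = 0.8211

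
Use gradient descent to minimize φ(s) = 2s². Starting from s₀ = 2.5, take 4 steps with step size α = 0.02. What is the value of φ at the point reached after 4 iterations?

φ′(s) = 4s
s₁ = 2.5 − 0.02·10 = 2.3
s₂ = 2.3 − 0.02·9.2 = 2.116
s₃ = 2.116 − 0.02·8.464 = 1.94672
s₄ = 1.94672 − 0.02·7.78688 = 1.7909824
φ(1.7909824) = 6.41523591421952

6.41523591421952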